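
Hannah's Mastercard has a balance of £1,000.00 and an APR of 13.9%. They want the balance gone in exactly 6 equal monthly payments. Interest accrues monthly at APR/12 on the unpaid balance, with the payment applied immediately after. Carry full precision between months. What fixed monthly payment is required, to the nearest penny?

£173.49

Monthly rate r = 13.9%/12 = 1.15833% = 0.0115833.
Level-payment amortization: P = B₀·r / (1 − (1+r)^(−n)) = 1000.00·0.0115833 / (1 − 1.01158^(−6)).
Denominator 1 − (1+r)^(−6) = 0.0667671712.
P = 11.5833 / 0.0667671712 ≈ 173.49.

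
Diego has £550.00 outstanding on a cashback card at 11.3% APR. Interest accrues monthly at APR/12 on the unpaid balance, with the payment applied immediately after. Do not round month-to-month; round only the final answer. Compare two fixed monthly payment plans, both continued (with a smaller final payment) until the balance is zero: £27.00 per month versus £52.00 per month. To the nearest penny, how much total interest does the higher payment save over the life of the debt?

£31.42

Monthly rate r = 11.3%/12 = 0.941667% = 0.00941667.
At £27.00/mo: n = ⌈−ln(1 − rB₀/P)/ln(1+r)⌉ = 23 payments (last £19.54); total interest = total paid − £550.00 = £63.54.
At £52.00/mo: 12 payments (last £10.12); total interest £32.12.
Interest saved = £63.54 − £32.12 = £31.42.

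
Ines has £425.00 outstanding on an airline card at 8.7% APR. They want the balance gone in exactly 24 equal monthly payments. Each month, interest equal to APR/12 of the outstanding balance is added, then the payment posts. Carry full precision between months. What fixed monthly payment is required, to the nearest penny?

£19.36

Monthly rate r = 8.7%/12 = 0.725% = 0.00725.
Level-payment amortization: P = B₀·r / (1 − (1+r)^(−n)) = 425.00·0.00725 / (1 − 1.00725^(−24)).
Denominator 1 − (1+r)^(−24) = 0.159175467.
P = 3.08125 / 0.159175467 ≈ 19.36.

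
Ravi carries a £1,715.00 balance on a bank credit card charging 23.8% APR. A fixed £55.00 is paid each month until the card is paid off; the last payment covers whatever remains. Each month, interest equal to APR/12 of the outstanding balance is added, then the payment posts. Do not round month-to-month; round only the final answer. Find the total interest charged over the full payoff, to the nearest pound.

Monthly rate r = 23.8%/12 = 1.98333% = 0.0198333.
Payoff takes n = ⌈−ln(1 − rB₀/P)/ln(1+r)⌉ = ⌈49.059⌉ = 50 payments; the last is £3.29.
Total paid = 49·£55.00 + £3.29 = £2,698.29.
Total interest = total paid − principal = £2,698.29 − £1,715.00 = £983.29.

£983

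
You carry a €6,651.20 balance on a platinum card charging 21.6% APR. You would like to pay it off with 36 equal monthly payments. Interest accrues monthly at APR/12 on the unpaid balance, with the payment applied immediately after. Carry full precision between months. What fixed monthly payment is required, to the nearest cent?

Monthly rate r = 21.6%/12 = 1.8% = 0.018.
Level-payment amortization: P = B₀·r / (1 − (1+r)^(−n)) = 6651.20·0.018 / (1 − 1.018^(−36)).
Denominator 1 − (1+r)^(−36) = 0.473885838.
P = 119.722 / 0.473885838 ≈ 252.64.

€252.64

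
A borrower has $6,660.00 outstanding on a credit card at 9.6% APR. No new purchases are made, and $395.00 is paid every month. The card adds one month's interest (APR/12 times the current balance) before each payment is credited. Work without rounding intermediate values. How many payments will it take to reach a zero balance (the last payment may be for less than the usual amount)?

19 payments

Monthly rate r = 9.6%/12 = 0.8% = 0.008.
Recurrence: B ← B·(1+r) − $395.00.
Month 1: interest $53.28; balance after payment $6,318.28.
Month 2: interest $50.55; balance after payment $5,973.83.
Closed form: n = −ln(1 − rB₀/P)/ln(1+r) = −ln(0.86511)/ln(1.008) ≈ 18.184, so the balance reaches zero during payment 19.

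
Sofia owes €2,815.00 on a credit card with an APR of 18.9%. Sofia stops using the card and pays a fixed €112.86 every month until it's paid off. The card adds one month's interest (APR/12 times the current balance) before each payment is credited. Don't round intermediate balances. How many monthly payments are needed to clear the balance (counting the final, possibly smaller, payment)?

32 payments

Monthly rate r = 18.9%/12 = 1.575% = 0.01575.
Recurrence: B ← B·(1+r) − €112.86.
Month 1: interest €44.34; balance after payment €2,746.48.
Month 2: interest €43.26; balance after payment €2,676.87.
Closed form: n = −ln(1 − rB₀/P)/ln(1+r) = −ln(0.60716)/ln(1.01575) ≈ 31.929, so the balance reaches zero during payment 32.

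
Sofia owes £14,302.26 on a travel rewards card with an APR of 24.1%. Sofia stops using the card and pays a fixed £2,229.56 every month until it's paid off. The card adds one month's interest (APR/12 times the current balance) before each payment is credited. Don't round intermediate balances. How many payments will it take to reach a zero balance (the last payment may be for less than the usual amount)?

7 months

Monthly rate r = 24.1%/12 = 2.00833% = 0.0200833.
Recurrence: B ← B·(1+r) − £2,229.56.
Month 1: interest £287.24; balance after payment £12,359.94.
Month 2: interest £248.23; balance after payment £10,378.61.
Closed form: n = −ln(1 − rB₀/P)/ln(1+r) = −ln(0.87117)/ln(1.02008) ≈ 6.936, so the balance reaches zero during payment 7.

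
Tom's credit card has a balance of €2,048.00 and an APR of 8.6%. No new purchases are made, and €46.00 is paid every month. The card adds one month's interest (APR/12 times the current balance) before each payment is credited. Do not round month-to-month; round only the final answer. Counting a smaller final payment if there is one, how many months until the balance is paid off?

54 months

Monthly rate r = 8.6%/12 = 0.716667% = 0.00716667.
Recurrence: B ← B·(1+r) − €46.00.
Month 1: interest €14.68; balance after payment €2,016.68.
Month 2: interest €14.45; balance after payment €1,985.13.
Closed form: n = −ln(1 − rB₀/P)/ln(1+r) = −ln(0.68093)/ln(1.00717) ≈ 53.815, so the balance reaches zero during payment 54.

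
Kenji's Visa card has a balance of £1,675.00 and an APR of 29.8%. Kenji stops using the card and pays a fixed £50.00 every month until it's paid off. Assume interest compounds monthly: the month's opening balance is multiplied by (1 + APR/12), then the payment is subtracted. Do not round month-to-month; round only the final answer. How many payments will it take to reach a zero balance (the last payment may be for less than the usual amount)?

Monthly rate r = 29.8%/12 = 2.48333% = 0.0248333.
Recurrence: B ← B·(1+r) − £50.00.
Month 1: interest £41.60; balance after payment £1,666.60.
Month 2: interest £41.39; balance after payment £1,657.98.
Closed form: n = −ln(1 − rB₀/P)/ln(1+r) = −ln(0.16808)/ln(1.02483) ≈ 72.699, so the balance reaches zero during payment 73.

73 payments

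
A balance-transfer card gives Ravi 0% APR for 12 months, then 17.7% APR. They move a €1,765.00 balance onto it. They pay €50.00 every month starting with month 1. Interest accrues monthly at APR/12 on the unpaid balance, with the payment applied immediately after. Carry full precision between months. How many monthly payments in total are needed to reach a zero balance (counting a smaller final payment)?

41 payments

Promo months 1–12 at r₀ = 0%/12 = 0; months 13+ at r₁ = 17.7%/12 = 0.01475.
After month 12 (no interest yet): B = €1,765.00 − 12·€50.00 = €1,165.00.
Then at r₁ with €50.00/mo: n₂ = −ln(1 − r₁·B/P)/ln(1+r₁) ≈ 28.76 → 29 more payments.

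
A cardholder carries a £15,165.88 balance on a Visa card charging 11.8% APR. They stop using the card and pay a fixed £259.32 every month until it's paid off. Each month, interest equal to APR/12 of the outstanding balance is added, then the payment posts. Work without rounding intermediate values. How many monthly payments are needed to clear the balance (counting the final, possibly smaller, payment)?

88 months

Monthly rate r = 11.8%/12 = 0.983333% = 0.00983333.
Recurrence: B ← B·(1+r) − £259.32.
Month 1: interest £149.13; balance after payment £15,055.69.
Month 2: interest £148.05; balance after payment £14,944.42.
Closed form: n = −ln(1 − rB₀/P)/ln(1+r) = −ln(0.42491)/ln(1.00983) ≈ 87.465, so the balance reaches zero during payment 88.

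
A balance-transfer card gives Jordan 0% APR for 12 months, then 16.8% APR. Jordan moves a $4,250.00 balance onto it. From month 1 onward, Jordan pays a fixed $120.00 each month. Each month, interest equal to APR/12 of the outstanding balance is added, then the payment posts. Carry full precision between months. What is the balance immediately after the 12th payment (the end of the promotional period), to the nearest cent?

$2,810.00

Promo months 1–12 at r₀ = 0%/12 = 0; months 13+ at r₁ = 16.8%/12 = 0.014.
After month 12 (no interest yet): B = $4,250.00 − 12·$120.00 = $2,810.00.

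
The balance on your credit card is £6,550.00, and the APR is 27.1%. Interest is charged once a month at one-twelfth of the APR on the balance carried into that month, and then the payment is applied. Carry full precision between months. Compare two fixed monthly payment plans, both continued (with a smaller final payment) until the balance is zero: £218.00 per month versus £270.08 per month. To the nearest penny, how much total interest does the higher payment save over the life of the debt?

£1,482.76

Monthly rate r = 27.1%/12 = 2.25833% = 0.0225833.
At £218.00/mo: n = ⌈−ln(1 − rB₀/P)/ln(1+r)⌉ = 51 payments (last £178.65); total interest = total paid − £6,550.00 = £4,528.65.
At £270.08/mo: 36 payments (last £143.09); total interest £3,045.89.
Interest saved = £4,528.65 − £3,045.89 = £1,482.76.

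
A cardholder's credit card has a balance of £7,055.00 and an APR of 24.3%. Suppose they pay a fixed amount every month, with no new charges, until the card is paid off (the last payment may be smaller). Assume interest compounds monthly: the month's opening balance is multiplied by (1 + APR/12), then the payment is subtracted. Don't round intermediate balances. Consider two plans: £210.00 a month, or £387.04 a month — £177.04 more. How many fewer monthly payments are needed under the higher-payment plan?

Monthly rate r = 24.3%/12 = 2.025% = 0.02025.
At £210.00/mo: n = ⌈−ln(1 − rB₀/P)/ln(1+r)⌉ = 57 payments (last £185.75); total interest = total paid − £7,055.00 = £4,890.75.
At £387.04/mo: 23 payments (last £378.26); total interest £1,838.14.
Payments saved = 57 − 23 = 34.

34 fewer payments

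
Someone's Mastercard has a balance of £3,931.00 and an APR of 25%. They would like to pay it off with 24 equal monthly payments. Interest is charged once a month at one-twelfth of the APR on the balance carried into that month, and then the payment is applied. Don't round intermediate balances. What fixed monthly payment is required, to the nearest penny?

£209.80

Monthly rate r = 25%/12 = 2.08333% = 0.0208333.
Level-payment amortization: P = B₀·r / (1 − (1+r)^(−n)) = 3931.00·0.0208333 / (1 − 1.02083^(−24)).
Denominator 1 − (1+r)^(−24) = 0.39034551.
P = 81.8958 / 0.39034551 ≈ 209.80.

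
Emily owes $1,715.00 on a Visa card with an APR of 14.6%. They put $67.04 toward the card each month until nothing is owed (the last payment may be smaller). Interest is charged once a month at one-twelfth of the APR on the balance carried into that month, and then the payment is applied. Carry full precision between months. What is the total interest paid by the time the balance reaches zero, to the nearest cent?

$352.09

Monthly rate r = 14.6%/12 = 1.21667% = 0.0121667.
Payoff takes n = ⌈−ln(1 − rB₀/P)/ln(1+r)⌉ = ⌈30.833⌉ = 31 payments; the last is $55.89.
Total paid = 30·$67.04 + $55.89 = $2,067.09.
Total interest = total paid − principal = $2,067.09 − $1,715.00 = $352.09.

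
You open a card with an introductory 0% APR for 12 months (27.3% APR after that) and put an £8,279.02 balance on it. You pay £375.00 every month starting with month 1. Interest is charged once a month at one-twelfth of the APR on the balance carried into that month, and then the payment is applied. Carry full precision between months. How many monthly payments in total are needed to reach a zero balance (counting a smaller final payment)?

24 payments

Promo months 1–12 at r₀ = 0%/12 = 0; months 13+ at r₁ = 27.3%/12 = 0.02275.
After month 12 (no interest yet): B = £8,279.02 − 12·£375.00 = £3,779.02.
Then at r₁ with £375.00/mo: n₂ = −ln(1 − r₁·B/P)/ln(1+r₁) ≈ 11.58 → 12 more payments.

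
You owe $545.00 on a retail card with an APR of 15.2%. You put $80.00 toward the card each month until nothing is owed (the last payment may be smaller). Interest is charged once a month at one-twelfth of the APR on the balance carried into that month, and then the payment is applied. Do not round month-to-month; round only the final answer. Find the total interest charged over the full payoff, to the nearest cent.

Monthly rate r = 15.2%/12 = 1.26667% = 0.0126667.
Payoff takes n = ⌈−ln(1 − rB₀/P)/ln(1+r)⌉ = ⌈7.170⌉ = 8 payments; the last is $13.63.
Total paid = 7·$80.00 + $13.63 = $573.63.
Total interest = total paid − principal = $573.63 − $545.00 = $28.63.

$28.63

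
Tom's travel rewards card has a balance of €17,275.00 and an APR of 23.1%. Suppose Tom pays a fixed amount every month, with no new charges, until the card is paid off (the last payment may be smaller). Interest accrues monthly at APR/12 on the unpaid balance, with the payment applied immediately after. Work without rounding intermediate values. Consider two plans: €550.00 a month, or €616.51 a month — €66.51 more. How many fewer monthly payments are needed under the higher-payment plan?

Monthly rate r = 23.1%/12 = 1.925% = 0.01925.
At €550.00/mo: n = ⌈−ln(1 − rB₀/P)/ln(1+r)⌉ = 49 payments (last €367.55); total interest = total paid − €17,275.00 = €9,492.55.
At €616.51/mo: 41 payments (last €406.68); total interest €7,792.08.
Payments saved = 49 − 41 = 8.

8 fewer payments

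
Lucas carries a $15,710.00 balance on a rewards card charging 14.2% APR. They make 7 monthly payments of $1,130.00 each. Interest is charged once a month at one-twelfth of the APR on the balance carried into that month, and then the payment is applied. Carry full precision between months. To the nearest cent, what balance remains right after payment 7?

$8,862.02

Monthly rate r = 14.2%/12 = 1.18333% = 0.0118333.
Each month: B ← B·(1+r) − $1,130.00.
Month 1: interest $185.90; balance after payment $14,765.90.
Month 2: interest $174.73; balance after payment $13,810.63.
Month 3: interest $163.43; balance after payment $12,844.06.
Month 4: interest $151.99; balance after payment $11,866.05.
Month 5: interest $140.41; balance after payment $10,876.46.
Month 6: interest $128.70; balance after payment $9,875.16.
Month 7: interest $116.86; balance after payment $8,862.02.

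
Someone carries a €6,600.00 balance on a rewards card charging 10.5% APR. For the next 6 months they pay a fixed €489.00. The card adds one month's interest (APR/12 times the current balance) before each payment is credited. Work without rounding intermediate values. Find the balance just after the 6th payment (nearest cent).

Monthly rate r = 10.5%/12 = 0.875% = 0.00875.
Each month: B ← B·(1+r) − €489.00.
Month 1: interest €57.75; balance after payment €6,168.75.
Month 2: interest €53.98; balance after payment €5,733.73.
Month 3: interest €50.17; balance after payment €5,294.90.
Month 4: interest €46.33; balance after payment €4,852.23.
Month 5: interest €42.46; balance after payment €4,405.68.
Month 6: interest €38.55; balance after payment €3,955.23.

€3,955.23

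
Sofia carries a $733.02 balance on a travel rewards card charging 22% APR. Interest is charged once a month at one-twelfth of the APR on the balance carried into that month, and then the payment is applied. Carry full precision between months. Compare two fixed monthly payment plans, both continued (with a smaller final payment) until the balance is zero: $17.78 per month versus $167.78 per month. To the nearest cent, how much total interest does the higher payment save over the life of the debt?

$608.49

Monthly rate r = 22%/12 = 1.83333% = 0.0183333.
At $17.78/mo: n = ⌈−ln(1 − rB₀/P)/ln(1+r)⌉ = 78 payments (last $10.82); total interest = total paid − $733.02 = $646.86.
At $167.78/mo: 5 payments (last $100.27); total interest $38.37.
Interest saved = $646.86 − $38.37 = $608.49.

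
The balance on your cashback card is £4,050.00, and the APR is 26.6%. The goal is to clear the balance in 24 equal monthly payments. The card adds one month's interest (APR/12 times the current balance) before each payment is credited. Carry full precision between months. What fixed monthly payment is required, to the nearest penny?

Monthly rate r = 26.6%/12 = 2.21667% = 0.0221667.
Level-payment amortization: P = B₀·r / (1 − (1+r)^(−n)) = 4050.00·0.0221667 / (1 − 1.02217^(−24)).
Denominator 1 − (1+r)^(−24) = 0.4091478.
P = 89.775 / 0.4091478 ≈ 219.42.

£219.42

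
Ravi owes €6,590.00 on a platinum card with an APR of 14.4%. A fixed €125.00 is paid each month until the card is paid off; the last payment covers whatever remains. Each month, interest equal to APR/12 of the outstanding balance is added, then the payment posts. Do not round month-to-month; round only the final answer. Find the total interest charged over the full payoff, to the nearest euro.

Monthly rate r = 14.4%/12 = 1.2% = 0.012.
Payoff takes n = ⌈−ln(1 − rB₀/P)/ln(1+r)⌉ = ⌈83.951⌉ = 84 payments; the last is €118.88.
Total paid = 83·€125.00 + €118.88 = €10,493.88.
Total interest = total paid − principal = €10,493.88 − €6,590.00 = €3,903.88.

€3,904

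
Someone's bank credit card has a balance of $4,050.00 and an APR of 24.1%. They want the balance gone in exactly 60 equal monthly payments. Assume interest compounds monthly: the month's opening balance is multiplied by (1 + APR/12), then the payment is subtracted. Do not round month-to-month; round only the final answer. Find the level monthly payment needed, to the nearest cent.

$116.75

Monthly rate r = 24.1%/12 = 2.00833% = 0.0200833.
Level-payment amortization: P = B₀·r / (1 − (1+r)^(−n)) = 4050.00·0.0200833 / (1 − 1.02008^(−60)).
Denominator 1 − (1+r)^(−60) = 0.696708048.
P = 81.3375 / 0.696708048 ≈ 116.75.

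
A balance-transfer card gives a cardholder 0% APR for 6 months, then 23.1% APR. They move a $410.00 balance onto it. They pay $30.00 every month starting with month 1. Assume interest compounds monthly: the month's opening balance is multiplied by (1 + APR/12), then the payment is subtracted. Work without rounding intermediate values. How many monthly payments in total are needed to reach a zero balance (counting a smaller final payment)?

15 payments

Promo months 1–6 at r₀ = 0%/12 = 0; months 7+ at r₁ = 23.1%/12 = 0.01925.
After month 6 (no interest yet): B = $410.00 − 6·$30.00 = $230.00.
Then at r₁ with $30.00/mo: n₂ = −ln(1 − r₁·B/P)/ln(1+r₁) ≈ 8.37 → 9 more payments.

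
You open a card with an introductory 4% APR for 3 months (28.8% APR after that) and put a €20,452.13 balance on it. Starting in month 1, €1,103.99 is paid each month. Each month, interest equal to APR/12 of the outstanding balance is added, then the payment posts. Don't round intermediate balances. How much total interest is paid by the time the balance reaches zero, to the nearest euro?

€4,876

Promo months 1–3 at r₀ = 4%/12 = 0.00333333; months 4+ at r₁ = 28.8%/12 = 0.024.
After month 3: iterate B ← B·(1+r₀) − €1,103.99 for 3 months → €17,334.31.
Then at r₁ with €1,103.99/mo: n₂ = −ln(1 − r₁·B/P)/ln(1+r₁) ≈ 19.94 → 20 more payments.
Total paid = 22·€1,103.99 + €1,040.26 = €25,328.04; interest = €25,328.04 − €20,452.13 = €4,875.91.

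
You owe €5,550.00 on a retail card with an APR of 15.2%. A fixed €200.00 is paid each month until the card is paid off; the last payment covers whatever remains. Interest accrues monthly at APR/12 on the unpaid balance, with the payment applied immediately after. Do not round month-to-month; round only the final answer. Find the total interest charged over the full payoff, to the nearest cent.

Monthly rate r = 15.2%/12 = 1.26667% = 0.0126667.
Payoff takes n = ⌈−ln(1 − rB₀/P)/ln(1+r)⌉ = ⌈34.408⌉ = 35 payments; the last is €81.84.
Total paid = 34·€200.00 + €81.84 = €6,881.84.
Total interest = total paid − principal = €6,881.84 − €5,550.00 = €1,331.84.

€1,331.84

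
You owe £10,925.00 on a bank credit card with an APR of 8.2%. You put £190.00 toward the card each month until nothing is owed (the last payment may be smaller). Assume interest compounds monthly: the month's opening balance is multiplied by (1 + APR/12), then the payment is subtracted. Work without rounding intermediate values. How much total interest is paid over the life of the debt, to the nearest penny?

£2,999.61

Monthly rate r = 8.2%/12 = 0.683333% = 0.00683333.
Payoff takes n = ⌈−ln(1 − rB₀/P)/ln(1+r)⌉ = ⌈73.287⌉ = 74 payments; the last is £54.61.
Total paid = 73·£190.00 + £54.61 = £13,924.61.
Total interest = total paid − principal = £13,924.61 − £10,925.00 = £2,999.61.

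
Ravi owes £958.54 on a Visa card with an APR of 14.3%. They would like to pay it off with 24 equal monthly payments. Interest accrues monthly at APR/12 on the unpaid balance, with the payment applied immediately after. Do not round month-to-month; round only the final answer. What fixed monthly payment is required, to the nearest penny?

Monthly rate r = 14.3%/12 = 1.19167% = 0.0119167.
Level-payment amortization: P = B₀·r / (1 − (1+r)^(−n)) = 958.54·0.0119167 / (1 − 1.01192^(−24)).
Denominator 1 − (1+r)^(−24) = 0.247466176.
P = 11.4226 / 0.247466176 ≈ 46.16.

£46.16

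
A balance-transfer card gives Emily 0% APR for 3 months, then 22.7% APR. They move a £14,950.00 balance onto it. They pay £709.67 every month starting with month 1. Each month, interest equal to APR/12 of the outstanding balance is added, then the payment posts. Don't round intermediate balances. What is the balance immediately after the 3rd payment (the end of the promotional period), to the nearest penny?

£12,820.99

Promo months 1–3 at r₀ = 0%/12 = 0; months 4+ at r₁ = 22.7%/12 = 0.0189167.
After month 3 (no interest yet): B = £14,950.00 − 3·£709.67 = £12,820.99.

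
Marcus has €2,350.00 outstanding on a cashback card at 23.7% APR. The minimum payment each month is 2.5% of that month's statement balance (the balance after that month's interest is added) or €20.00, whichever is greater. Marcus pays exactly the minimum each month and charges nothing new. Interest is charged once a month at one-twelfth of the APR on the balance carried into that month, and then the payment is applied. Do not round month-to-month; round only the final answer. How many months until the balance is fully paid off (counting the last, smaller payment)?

267 months

Monthly rate r = 23.7%/12 = 1.975% = 0.01975.
While 2.5% of the post-interest balance exceeds €20.00, each month B ← (B·(1+r))·(1 − 0.025), i.e. B shrinks by the factor (1+r)·0.975 = 0.99426.
This holds for months 1–191. Entering month 192 the balance is €782.08; 2.5% of the post-interest balance is now below €20.00, so the flat €20.00 minimum applies from here.
From month 192 a fixed €20.00 at rate r clears €782.08 in 76 more payments. Total: 191 + 76 = 267 months.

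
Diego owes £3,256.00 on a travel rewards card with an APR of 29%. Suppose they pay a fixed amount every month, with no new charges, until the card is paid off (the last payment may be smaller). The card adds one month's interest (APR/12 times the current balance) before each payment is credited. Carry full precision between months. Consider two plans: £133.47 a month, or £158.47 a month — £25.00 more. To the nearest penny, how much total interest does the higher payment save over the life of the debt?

Monthly rate r = 29%/12 = 2.41667% = 0.0241667.
At £133.47/mo: n = ⌈−ln(1 − rB₀/P)/ln(1+r)⌉ = 38 payments (last £39.22); total interest = total paid − £3,256.00 = £1,721.61.
At £158.47/mo: 29 payments (last £117.37); total interest £1,298.53.
Interest saved = £1,721.61 − £1,298.53 = £423.08.

£423.08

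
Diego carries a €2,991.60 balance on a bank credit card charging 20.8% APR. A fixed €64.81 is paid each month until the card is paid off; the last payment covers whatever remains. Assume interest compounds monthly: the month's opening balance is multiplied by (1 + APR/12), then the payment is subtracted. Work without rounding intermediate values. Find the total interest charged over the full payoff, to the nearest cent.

€3,080.14

Monthly rate r = 20.8%/12 = 1.73333% = 0.0173333.
Payoff takes n = ⌈−ln(1 − rB₀/P)/ln(1+r)⌉ = ⌈93.683⌉ = 94 payments; the last is €44.41.
Total paid = 93·€64.81 + €44.41 = €6,071.74.
Total interest = total paid − principal = €6,071.74 − €2,991.60 = €3,080.14.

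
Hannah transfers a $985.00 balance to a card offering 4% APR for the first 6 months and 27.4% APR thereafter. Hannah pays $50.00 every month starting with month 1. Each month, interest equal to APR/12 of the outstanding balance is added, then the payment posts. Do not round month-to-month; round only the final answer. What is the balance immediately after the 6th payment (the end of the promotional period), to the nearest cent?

Promo months 1–6 at r₀ = 4%/12 = 0.00333333; months 7+ at r₁ = 27.4%/12 = 0.0228333.
After month 6: iterate B ← B·(1+r₀) − $50.00 for 6 months → $702.35.

$702.35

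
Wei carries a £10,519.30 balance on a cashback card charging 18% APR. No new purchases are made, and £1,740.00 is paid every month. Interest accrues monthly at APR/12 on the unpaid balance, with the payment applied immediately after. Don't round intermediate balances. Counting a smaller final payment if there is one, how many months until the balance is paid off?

7 payments

Monthly rate r = 18%/12 = 1.5% = 0.015.
Recurrence: B ← B·(1+r) − £1,740.00.
Month 1: interest £157.79; balance after payment £8,937.09.
Month 2: interest £134.06; balance after payment £7,331.15.
Closed form: n = −ln(1 − rB₀/P)/ln(1+r) = −ln(0.90932)/ln(1.015) ≈ 6.385, so the balance reaches zero during payment 7.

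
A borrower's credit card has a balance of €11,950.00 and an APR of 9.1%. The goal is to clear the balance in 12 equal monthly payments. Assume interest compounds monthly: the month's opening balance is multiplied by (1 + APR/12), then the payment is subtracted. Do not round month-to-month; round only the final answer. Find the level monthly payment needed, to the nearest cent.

€1,045.60

Monthly rate r = 9.1%/12 = 0.758333% = 0.00758333.
Level-payment amortization: P = B₀·r / (1 − (1+r)^(−n)) = 11950.00·0.00758333 / (1 − 1.00758^(−12)).
Denominator 1 − (1+r)^(−12) = 0.0866687898.
P = 90.6208 / 0.0866687898 ≈ 1045.60.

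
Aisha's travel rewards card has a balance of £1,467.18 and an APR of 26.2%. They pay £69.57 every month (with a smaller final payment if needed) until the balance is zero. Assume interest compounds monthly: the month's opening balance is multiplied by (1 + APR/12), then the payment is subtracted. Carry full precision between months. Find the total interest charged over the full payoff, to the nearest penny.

£520.46

Monthly rate r = 26.2%/12 = 2.18333% = 0.0218333.
Payoff takes n = ⌈−ln(1 − rB₀/P)/ln(1+r)⌉ = ⌈28.568⌉ = 29 payments; the last is £39.68.
Total paid = 28·£69.57 + £39.68 = £1,987.64.
Total interest = total paid − principal = £1,987.64 − £1,467.18 = £520.46.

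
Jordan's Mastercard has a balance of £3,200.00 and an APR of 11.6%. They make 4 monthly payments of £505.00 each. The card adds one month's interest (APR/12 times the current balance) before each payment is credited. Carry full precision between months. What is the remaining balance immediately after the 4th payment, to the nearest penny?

£1,276.06

Monthly rate r = 11.6%/12 = 0.966667% = 0.00966667.
Each month: B ← B·(1+r) − £505.00.
Month 1: interest £30.93; balance after payment £2,725.93.
Month 2: interest £26.35; balance after payment £2,247.28.
Month 3: interest £21.72; balance after payment £1,764.01.
Month 4: interest £17.05; balance after payment £1,276.06.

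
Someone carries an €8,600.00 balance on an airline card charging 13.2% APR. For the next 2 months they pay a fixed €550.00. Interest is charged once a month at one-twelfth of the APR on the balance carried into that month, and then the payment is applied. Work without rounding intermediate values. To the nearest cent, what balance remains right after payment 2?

€7,684.19

Monthly rate r = 13.2%/12 = 1.1% = 0.011.
Each month: B ← B·(1+r) − €550.00.
Month 1: interest €94.60; balance after payment €8,144.60.
Month 2: interest €89.59; balance after payment €7,684.19.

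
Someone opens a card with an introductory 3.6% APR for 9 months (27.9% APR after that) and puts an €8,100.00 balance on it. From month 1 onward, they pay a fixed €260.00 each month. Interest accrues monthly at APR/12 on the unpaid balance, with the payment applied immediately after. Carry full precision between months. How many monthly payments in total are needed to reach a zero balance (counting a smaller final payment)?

43 months

Promo months 1–9 at r₀ = 3.6%/12 = 0.003; months 10+ at r₁ = 27.9%/12 = 0.02325.
After month 9: iterate B ← B·(1+r₀) − €260.00 for 9 months → €5,953.07.
Then at r₁ with €260.00/mo: n₂ = −ln(1 − r₁·B/P)/ln(1+r₁) ≈ 33.07 → 34 more payments.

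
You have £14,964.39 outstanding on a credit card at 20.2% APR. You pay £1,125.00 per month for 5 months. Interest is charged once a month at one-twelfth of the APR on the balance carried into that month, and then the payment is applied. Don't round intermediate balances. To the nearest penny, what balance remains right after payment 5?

£10,449.43

Monthly rate r = 20.2%/12 = 1.68333% = 0.0168333.
Each month: B ← B·(1+r) − £1,125.00.
Month 1: interest £251.90; balance after payment £14,091.29.
Month 2: interest £237.20; balance after payment £13,203.49.
Month 3: interest £222.26; balance after payment £12,300.75.
Month 4: interest £207.06; balance after payment £11,382.82.
Month 5: interest £191.61; balance after payment £10,449.43.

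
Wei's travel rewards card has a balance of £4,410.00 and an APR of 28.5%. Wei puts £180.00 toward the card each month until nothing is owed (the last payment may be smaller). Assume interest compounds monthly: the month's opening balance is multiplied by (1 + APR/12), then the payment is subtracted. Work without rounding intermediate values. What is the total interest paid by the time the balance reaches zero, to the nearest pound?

Monthly rate r = 28.5%/12 = 2.375% = 0.02375.
Payoff takes n = ⌈−ln(1 − rB₀/P)/ln(1+r)⌉ = ⌈37.149⌉ = 38 payments; the last is £27.09.
Total paid = 37·£180.00 + £27.09 = £6,687.09.
Total interest = total paid − principal = £6,687.09 − £4,410.00 = £2,277.09.

£2,277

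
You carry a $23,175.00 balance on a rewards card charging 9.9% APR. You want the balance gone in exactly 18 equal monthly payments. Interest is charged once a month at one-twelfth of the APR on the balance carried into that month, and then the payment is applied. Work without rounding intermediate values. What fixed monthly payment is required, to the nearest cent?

$1,390.76

Monthly rate r = 9.9%/12 = 0.825% = 0.00825.
Level-payment amortization: P = B₀·r / (1 − (1+r)^(−n)) = 23175.00·0.00825 / (1 − 1.00825^(−18)).
Denominator 1 − (1+r)^(−18) = 0.13747469.
P = 191.194 / 0.13747469 ≈ 1390.76.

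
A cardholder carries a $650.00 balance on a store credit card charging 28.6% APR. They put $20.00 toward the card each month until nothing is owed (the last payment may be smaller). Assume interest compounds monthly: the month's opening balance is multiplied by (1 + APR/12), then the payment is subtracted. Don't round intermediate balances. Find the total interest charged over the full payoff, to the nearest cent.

$615.07

Monthly rate r = 28.6%/12 = 2.38333% = 0.0238333.
Payoff takes n = ⌈−ln(1 − rB₀/P)/ln(1+r)⌉ = ⌈63.251⌉ = 64 payments; the last is $5.07.
Total paid = 63·$20.00 + $5.07 = $1,265.07.
Total interest = total paid − principal = $1,265.07 − $650.00 = $615.07.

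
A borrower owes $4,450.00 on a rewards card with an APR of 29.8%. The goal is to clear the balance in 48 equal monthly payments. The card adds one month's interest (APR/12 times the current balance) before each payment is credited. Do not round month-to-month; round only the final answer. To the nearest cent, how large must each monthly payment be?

$159.71

Monthly rate r = 29.8%/12 = 2.48333% = 0.0248333.
Level-payment amortization: P = B₀·r / (1 − (1+r)^(−n)) = 4450.00·0.0248333 / (1 − 1.02483^(−48)).
Denominator 1 − (1+r)^(−48) = 0.691933587.
P = 110.508 / 0.691933587 ≈ 159.71.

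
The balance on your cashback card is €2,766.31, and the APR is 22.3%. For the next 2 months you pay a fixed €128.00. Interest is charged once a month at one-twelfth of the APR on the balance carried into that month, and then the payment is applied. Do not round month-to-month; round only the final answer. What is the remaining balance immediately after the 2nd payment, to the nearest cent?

€2,611.70

Monthly rate r = 22.3%/12 = 1.85833% = 0.0185833.
Each month: B ← B·(1+r) − €128.00.
Month 1: interest €51.41; balance after payment €2,689.72.
Month 2: interest €49.98; balance after payment €2,611.70.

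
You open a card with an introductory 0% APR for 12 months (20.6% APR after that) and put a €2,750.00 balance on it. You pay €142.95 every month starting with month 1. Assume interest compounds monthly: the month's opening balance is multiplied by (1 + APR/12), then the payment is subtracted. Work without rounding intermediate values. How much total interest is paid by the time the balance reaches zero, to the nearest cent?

Promo months 1–12 at r₀ = 0%/12 = 0; months 13+ at r₁ = 20.6%/12 = 0.0171667.
After month 12 (no interest yet): B = €2,750.00 − 12·€142.95 = €1,034.60.
Then at r₁ with €142.95/mo: n₂ = −ln(1 − r₁·B/P)/ln(1+r₁) ≈ 7.79 → 8 more payments.
Total paid = 19·€142.95 + €113.75 = €2,829.80; interest = €2,829.80 − €2,750.00 = €79.80.

€79.80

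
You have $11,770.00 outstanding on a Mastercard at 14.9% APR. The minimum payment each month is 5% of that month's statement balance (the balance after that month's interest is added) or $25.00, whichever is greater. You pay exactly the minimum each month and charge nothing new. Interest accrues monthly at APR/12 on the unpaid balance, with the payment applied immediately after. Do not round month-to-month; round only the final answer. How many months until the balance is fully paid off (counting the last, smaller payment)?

105 months

Monthly rate r = 14.9%/12 = 1.24167% = 0.0124167.
While 5% of the post-interest balance exceeds $25.00, each month B ← (B·(1+r))·(1 − 0.05), i.e. B shrinks by the factor (1+r)·0.95 = 0.9618.
This holds for months 1–82. Entering month 83 the balance is $482.58; 5% of the post-interest balance is now below $25.00, so the flat $25.00 minimum applies from here.
From month 83 a fixed $25.00 at rate r clears $482.58 in 23 more payments. Total: 82 + 23 = 105 months.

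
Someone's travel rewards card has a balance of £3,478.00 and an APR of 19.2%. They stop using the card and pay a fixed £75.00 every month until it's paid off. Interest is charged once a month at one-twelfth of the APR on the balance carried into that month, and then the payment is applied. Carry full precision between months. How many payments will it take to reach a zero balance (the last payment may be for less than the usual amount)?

86 payments

Monthly rate r = 19.2%/12 = 1.6% = 0.016.
Recurrence: B ← B·(1+r) − £75.00.
Month 1: interest £55.65; balance after payment £3,458.65.
Month 2: interest £55.34; balance after payment £3,438.99.
Closed form: n = −ln(1 − rB₀/P)/ln(1+r) = −ln(0.25803)/ln(1.016) ≈ 85.344, so the balance reaches zero during payment 86.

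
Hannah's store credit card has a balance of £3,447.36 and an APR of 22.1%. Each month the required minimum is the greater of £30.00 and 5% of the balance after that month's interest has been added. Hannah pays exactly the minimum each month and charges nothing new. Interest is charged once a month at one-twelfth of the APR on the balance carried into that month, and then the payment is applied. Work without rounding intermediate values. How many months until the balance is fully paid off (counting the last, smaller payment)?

Monthly rate r = 22.1%/12 = 1.84167% = 0.0184167.
While 5% of the post-interest balance exceeds £30.00, each month B ← (B·(1+r))·(1 − 0.05), i.e. B shrinks by the factor (1+r)·0.95 = 0.9675.
This holds for months 1–54. Entering month 55 the balance is £578.81; 5% of the post-interest balance is now below £30.00, so the flat £30.00 minimum applies from here.
From month 55 a fixed £30.00 at rate r clears £578.81 in 25 more payments. Total: 54 + 25 = 79 months.

79 months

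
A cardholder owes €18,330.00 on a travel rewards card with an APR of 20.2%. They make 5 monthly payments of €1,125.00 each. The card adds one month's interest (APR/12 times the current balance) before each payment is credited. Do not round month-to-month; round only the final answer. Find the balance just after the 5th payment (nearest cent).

Monthly rate r = 20.2%/12 = 1.68333% = 0.0168333.
Each month: B ← B·(1+r) − €1,125.00.
Month 1: interest €308.55; balance after payment €17,513.56.
Month 2: interest €294.81; balance after payment €16,683.37.
Month 3: interest €280.84; balance after payment €15,839.20.
Month 4: interest €266.63; balance after payment €14,980.83.
Month 5: interest €252.18; balance after payment €14,108.01.

€14,108.01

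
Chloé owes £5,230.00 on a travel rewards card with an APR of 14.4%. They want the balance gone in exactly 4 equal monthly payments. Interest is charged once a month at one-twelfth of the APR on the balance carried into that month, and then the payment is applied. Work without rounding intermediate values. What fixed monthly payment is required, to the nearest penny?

£1,346.96

Monthly rate r = 14.4%/12 = 1.2% = 0.012.
Level-payment amortization: P = B₀·r / (1 − (1+r)^(−n)) = 5230.00·0.012 / (1 − 1.012^(−4)).
Denominator 1 − (1+r)^(−4) = 0.0465938479.
P = 62.76 / 0.0465938479 ≈ 1346.96.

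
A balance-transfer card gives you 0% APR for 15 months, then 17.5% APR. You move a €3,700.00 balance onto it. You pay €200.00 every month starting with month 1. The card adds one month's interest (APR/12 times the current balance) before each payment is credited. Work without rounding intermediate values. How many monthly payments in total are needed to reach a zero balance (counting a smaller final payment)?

Promo months 1–15 at r₀ = 0%/12 = 0; months 16+ at r₁ = 17.5%/12 = 0.0145833.
After month 15 (no interest yet): B = €3,700.00 − 15·€200.00 = €700.00.
Then at r₁ with €200.00/mo: n₂ = −ln(1 − r₁·B/P)/ln(1+r₁) ≈ 3.62 → 4 more payments.

19 months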